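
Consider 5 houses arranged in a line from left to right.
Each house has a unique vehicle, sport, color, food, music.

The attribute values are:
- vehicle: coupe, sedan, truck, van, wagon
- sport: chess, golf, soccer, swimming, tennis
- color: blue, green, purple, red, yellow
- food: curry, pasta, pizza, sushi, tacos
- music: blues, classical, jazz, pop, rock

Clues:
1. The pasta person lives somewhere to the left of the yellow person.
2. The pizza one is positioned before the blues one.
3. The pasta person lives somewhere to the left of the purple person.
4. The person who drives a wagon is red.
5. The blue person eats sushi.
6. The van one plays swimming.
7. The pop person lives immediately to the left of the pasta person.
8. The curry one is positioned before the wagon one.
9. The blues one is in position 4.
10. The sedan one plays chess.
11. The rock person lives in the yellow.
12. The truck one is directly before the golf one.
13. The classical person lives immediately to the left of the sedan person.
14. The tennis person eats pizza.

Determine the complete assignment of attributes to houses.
Solution:

House | Vehicle | Sport | Color | Food | Music
----------------------------------------------
  1   | truck | soccer | green | curry | pop
  2   | wagon | golf | red | pasta | jazz
  3   | coupe | tennis | purple | pizza | classical
  4   | sedan | chess | blue | sushi | blues
  5   | van | swimming | yellow | tacos | rock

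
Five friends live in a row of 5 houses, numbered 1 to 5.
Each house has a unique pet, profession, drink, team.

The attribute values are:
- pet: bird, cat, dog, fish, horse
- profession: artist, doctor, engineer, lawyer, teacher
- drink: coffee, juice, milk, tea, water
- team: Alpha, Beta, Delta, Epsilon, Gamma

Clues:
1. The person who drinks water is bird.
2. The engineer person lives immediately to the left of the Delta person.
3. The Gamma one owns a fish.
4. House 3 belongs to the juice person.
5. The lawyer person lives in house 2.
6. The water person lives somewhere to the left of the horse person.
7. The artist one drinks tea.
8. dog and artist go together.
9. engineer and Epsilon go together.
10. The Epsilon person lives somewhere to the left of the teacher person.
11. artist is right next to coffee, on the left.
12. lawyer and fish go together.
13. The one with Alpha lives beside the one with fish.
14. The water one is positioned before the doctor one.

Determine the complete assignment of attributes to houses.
Solution:

House | Pet | Profession | Drink | Team
---------------------------------------
  1   | dog | artist | tea | Alpha
  2   | fish | lawyer | coffee | Gamma
  3   | cat | engineer | juice | Epsilon
  4   | bird | teacher | water | Delta
  5   | horse | doctor | milk | Beta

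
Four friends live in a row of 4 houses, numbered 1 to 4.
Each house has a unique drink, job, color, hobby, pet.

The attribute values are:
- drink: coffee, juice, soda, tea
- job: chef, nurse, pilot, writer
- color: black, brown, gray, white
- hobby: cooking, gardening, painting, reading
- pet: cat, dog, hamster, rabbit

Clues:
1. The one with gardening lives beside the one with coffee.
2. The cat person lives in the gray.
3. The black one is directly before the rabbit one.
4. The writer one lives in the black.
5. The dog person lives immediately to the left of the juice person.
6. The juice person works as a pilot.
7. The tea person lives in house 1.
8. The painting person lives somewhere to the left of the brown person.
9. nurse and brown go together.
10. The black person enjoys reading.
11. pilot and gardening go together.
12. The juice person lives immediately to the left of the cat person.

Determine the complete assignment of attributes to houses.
Solution:

House | Drink | Job | Color | Hobby | Pet
-----------------------------------------
  1   | tea | writer | black | reading | dog
  2   | juice | pilot | white | gardening | rabbit
  3   | coffee | chef | gray | painting | cat
  4   | soda | nurse | brown | cooking | hamster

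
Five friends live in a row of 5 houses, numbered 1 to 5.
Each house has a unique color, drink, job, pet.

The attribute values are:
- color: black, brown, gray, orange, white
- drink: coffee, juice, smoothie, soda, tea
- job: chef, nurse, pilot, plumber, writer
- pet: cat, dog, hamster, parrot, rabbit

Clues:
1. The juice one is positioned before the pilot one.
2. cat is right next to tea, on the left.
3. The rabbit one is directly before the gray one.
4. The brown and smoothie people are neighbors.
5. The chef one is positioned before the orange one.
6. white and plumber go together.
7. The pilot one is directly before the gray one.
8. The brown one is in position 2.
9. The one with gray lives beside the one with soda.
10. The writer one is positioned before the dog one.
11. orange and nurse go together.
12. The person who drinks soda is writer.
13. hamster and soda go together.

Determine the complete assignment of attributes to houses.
Solution:

House | Color | Drink | Job | Pet
---------------------------------
  1   | white | juice | plumber | cat
  2   | brown | tea | pilot | rabbit
  3   | gray | smoothie | chef | parrot
  4   | black | soda | writer | hamster
  5   | orange | coffee | nurse | dog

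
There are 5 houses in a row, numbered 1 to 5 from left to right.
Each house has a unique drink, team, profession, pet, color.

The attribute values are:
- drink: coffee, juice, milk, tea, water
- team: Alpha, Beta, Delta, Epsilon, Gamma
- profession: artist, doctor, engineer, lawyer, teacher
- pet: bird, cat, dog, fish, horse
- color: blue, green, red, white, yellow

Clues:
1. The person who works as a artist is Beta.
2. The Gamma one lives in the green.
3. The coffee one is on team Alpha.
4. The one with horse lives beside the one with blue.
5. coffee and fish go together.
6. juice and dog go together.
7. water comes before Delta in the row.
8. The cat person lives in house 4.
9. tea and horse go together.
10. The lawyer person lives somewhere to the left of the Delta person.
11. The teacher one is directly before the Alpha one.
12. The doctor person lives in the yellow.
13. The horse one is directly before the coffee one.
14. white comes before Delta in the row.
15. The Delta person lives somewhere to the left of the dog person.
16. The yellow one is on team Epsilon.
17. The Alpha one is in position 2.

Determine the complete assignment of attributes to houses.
Solution:

House | Drink | Team | Profession | Pet | Color
-----------------------------------------------
  1   | tea | Gamma | teacher | horse | green
  2   | coffee | Alpha | lawyer | fish | blue
  3   | water | Beta | artist | bird | white
  4   | milk | Delta | engineer | cat | red
  5   | juice | Epsilon | doctor | dog | yellow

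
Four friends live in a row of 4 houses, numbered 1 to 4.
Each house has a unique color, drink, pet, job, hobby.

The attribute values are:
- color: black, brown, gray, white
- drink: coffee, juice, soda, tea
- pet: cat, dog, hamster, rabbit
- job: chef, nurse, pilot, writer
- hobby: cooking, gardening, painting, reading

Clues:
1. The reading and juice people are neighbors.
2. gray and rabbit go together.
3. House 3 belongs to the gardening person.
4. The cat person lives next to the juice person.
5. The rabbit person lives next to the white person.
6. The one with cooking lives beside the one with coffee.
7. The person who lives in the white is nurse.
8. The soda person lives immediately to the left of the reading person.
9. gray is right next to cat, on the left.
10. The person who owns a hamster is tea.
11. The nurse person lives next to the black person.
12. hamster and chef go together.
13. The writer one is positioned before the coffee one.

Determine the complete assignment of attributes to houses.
Solution:

House | Color | Drink | Pet | Job | Hobby
-----------------------------------------
  1   | gray | soda | rabbit | writer | cooking
  2   | white | coffee | cat | nurse | reading
  3   | black | juice | dog | pilot | gardening
  4   | brown | tea | hamster | chef | painting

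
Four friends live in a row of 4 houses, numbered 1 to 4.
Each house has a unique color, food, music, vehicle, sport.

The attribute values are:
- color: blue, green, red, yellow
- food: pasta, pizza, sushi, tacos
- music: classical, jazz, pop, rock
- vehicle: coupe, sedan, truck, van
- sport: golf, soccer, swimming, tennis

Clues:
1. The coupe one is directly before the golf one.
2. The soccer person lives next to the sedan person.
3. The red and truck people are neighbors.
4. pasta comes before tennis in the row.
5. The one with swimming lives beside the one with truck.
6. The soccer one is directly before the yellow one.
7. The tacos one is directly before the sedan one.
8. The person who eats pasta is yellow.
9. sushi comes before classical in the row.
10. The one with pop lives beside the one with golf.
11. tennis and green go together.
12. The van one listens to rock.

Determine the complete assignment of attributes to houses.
Solution:

House | Color | Food | Music | Vehicle | Sport
----------------------------------------------
  1   | blue | tacos | pop | coupe | soccer
  2   | yellow | pasta | jazz | sedan | golf
  3   | red | sushi | rock | van | swimming
  4   | green | pizza | classical | truck | tennis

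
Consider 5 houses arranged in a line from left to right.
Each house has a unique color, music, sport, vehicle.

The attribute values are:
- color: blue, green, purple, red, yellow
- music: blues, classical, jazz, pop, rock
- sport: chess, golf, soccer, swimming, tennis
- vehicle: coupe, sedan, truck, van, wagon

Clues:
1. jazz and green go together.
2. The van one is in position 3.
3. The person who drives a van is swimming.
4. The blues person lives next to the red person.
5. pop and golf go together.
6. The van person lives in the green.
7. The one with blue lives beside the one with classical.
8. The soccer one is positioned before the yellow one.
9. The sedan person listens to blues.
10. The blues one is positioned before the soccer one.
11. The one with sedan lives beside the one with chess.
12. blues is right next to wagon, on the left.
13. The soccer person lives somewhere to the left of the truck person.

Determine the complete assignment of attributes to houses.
Solution:

House | Color | Music | Sport | Vehicle
---------------------------------------
  1   | blue | blues | tennis | sedan
  2   | red | classical | chess | wagon
  3   | green | jazz | swimming | van
  4   | purple | rock | soccer | coupe
  5   | yellow | pop | golf | truck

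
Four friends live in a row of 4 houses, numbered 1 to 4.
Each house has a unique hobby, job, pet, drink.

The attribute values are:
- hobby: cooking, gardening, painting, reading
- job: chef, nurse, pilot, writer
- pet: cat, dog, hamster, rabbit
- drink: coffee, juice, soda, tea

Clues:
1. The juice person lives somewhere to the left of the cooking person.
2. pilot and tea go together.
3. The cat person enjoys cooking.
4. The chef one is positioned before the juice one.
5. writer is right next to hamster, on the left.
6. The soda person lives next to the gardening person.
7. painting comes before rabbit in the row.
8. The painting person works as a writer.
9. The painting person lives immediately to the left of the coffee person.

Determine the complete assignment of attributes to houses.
Solution:

House | Hobby | Job | Pet | Drink
---------------------------------
  1   | painting | writer | dog | soda
  2   | gardening | chef | hamster | coffee
  3   | reading | nurse | rabbit | juice
  4   | cooking | pilot | cat | tea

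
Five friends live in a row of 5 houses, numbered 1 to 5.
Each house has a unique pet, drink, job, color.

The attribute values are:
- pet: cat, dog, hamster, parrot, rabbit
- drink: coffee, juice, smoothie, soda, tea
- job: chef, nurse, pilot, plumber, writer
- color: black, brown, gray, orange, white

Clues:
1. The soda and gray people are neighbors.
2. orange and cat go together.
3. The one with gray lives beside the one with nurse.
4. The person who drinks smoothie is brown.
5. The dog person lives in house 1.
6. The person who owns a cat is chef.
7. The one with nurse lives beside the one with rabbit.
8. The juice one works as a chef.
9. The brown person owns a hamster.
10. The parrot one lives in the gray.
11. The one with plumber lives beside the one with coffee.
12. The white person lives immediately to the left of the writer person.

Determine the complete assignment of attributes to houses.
Solution:

House | Pet | Drink | Job | Color
---------------------------------
  1   | dog | soda | plumber | white
  2   | parrot | coffee | writer | gray
  3   | hamster | smoothie | nurse | brown
  4   | rabbit | tea | pilot | black
  5   | cat | juice | chef | orange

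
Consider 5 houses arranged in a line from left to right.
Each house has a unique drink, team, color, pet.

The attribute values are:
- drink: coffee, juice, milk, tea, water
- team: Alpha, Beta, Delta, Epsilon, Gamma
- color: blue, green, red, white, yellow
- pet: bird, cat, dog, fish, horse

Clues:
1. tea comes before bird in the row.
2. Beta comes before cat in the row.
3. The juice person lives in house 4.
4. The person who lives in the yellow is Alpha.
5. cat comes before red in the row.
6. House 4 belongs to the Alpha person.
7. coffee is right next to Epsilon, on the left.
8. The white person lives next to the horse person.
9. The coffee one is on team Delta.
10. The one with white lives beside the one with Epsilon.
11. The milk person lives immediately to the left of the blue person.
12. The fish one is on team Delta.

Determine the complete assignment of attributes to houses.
Solution:

House | Drink | Team | Color | Pet
----------------------------------
  1   | coffee | Delta | white | fish
  2   | milk | Epsilon | green | horse
  3   | tea | Beta | blue | dog
  4   | juice | Alpha | yellow | cat
  5   | water | Gamma | red | bird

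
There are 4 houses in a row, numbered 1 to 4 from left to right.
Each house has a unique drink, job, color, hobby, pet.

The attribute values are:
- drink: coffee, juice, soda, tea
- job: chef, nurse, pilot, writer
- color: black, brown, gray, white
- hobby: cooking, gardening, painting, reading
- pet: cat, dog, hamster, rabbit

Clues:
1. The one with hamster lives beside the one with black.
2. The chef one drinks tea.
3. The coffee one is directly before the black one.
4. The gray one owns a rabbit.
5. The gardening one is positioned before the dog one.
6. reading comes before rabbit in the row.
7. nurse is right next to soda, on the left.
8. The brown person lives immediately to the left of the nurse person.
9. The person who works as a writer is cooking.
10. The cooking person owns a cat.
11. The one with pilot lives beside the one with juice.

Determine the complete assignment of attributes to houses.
Solution:

House | Drink | Job | Color | Hobby | Pet
-----------------------------------------
  1   | coffee | pilot | brown | gardening | hamster
  2   | juice | nurse | black | reading | dog
  3   | soda | writer | white | cooking | cat
  4   | tea | chef | gray | painting | rabbit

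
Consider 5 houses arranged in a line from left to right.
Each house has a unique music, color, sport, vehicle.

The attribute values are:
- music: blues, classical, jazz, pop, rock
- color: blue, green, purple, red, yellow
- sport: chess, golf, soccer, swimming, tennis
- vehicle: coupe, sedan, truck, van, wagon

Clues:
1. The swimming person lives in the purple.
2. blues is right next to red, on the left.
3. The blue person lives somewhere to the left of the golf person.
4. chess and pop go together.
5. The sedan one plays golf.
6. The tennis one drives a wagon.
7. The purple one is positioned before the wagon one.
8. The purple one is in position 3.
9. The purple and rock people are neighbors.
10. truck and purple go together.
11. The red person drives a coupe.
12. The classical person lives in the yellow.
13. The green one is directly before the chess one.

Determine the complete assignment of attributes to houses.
Solution:

House | Music | Color | Sport | Vehicle
---------------------------------------
  1   | blues | green | soccer | van
  2   | pop | red | chess | coupe
  3   | jazz | purple | swimming | truck
  4   | rock | blue | tennis | wagon
  5   | classical | yellow | golf | sedan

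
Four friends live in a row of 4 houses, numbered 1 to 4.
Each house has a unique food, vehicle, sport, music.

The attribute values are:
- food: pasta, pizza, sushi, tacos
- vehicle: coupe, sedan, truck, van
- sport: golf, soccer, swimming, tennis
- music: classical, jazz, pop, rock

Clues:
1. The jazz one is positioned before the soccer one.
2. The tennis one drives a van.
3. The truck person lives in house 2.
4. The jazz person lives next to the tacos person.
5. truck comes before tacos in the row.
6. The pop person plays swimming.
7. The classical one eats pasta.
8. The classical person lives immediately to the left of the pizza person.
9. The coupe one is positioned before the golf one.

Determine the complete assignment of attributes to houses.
Solution:

House | Food | Vehicle | Sport | Music
--------------------------------------
  1   | sushi | coupe | swimming | pop
  2   | pasta | truck | golf | classical
  3   | pizza | van | tennis | jazz
  4   | tacos | sedan | soccer | rock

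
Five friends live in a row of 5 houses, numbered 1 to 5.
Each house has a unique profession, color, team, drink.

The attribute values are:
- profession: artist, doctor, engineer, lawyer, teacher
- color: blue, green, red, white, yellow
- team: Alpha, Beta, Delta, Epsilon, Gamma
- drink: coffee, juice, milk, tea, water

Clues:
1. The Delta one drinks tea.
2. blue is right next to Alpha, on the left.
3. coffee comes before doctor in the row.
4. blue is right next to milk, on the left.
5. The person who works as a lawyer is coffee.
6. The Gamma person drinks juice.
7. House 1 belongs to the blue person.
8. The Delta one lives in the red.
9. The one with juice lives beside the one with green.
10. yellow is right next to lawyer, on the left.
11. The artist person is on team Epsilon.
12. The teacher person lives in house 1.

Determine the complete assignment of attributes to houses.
Solution:

House | Profession | Color | Team | Drink
-----------------------------------------
  1   | teacher | blue | Gamma | juice
  2   | engineer | green | Alpha | milk
  3   | artist | yellow | Epsilon | water
  4   | lawyer | white | Beta | coffee
  5   | doctor | red | Delta | tea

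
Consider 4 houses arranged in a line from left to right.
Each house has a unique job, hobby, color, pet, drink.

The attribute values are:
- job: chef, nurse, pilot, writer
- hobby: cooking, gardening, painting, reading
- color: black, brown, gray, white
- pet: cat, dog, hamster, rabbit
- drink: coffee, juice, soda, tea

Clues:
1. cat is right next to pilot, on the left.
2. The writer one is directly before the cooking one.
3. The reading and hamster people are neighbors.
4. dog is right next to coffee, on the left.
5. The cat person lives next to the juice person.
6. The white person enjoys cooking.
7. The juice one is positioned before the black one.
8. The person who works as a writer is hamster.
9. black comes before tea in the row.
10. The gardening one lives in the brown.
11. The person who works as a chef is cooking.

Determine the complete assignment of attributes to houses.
Solution:

House | Job | Hobby | Color | Pet | Drink
-----------------------------------------
  1   | nurse | gardening | brown | cat | soda
  2   | pilot | reading | gray | dog | juice
  3   | writer | painting | black | hamster | coffee
  4   | chef | cooking | white | rabbit | tea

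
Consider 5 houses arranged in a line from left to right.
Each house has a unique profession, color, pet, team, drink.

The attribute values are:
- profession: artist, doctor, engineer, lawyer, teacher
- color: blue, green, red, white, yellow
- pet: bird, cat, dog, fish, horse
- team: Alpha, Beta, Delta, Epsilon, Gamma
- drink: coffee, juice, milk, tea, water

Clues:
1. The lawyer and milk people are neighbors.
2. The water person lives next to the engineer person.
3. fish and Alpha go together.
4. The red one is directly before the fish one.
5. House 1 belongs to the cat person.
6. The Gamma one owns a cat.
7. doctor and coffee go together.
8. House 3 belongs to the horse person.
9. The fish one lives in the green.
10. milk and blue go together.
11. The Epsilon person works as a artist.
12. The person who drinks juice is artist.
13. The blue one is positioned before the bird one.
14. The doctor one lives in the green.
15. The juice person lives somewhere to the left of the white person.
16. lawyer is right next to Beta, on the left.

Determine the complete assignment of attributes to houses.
Solution:

House | Profession | Color | Pet | Team | Drink
-----------------------------------------------
  1   | lawyer | yellow | cat | Gamma | water
  2   | engineer | blue | dog | Beta | milk
  3   | artist | red | horse | Epsilon | juice
  4   | doctor | green | fish | Alpha | coffee
  5   | teacher | white | bird | Delta | tea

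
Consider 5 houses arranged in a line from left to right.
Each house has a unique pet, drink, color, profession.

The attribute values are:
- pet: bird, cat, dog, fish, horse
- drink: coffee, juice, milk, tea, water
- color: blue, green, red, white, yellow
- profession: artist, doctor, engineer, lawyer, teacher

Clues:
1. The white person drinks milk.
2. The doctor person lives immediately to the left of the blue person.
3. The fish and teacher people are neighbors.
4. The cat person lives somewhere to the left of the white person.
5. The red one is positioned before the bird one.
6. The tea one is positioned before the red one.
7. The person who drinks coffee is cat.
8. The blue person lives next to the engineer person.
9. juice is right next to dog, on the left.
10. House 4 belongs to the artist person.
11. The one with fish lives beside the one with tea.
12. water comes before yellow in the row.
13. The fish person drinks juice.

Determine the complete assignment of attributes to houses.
Solution:

House | Pet | Drink | Color | Profession
----------------------------------------
  1   | fish | juice | green | doctor
  2   | dog | tea | blue | teacher
  3   | horse | water | red | engineer
  4   | cat | coffee | yellow | artist
  5   | bird | milk | white | lawyer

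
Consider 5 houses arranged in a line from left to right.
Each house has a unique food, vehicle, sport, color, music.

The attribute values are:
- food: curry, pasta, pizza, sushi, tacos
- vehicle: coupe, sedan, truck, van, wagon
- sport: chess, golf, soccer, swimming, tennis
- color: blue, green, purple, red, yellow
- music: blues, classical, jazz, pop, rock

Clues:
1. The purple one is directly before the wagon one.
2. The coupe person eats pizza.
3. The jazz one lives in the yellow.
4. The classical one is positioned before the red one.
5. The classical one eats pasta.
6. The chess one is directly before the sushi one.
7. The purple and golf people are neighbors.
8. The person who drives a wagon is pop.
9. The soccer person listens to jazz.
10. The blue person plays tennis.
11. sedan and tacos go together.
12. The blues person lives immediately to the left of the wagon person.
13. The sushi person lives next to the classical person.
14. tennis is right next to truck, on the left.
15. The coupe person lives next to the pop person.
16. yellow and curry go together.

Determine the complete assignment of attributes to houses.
Solution:

House | Food | Vehicle | Sport | Color | Music
----------------------------------------------
  1   | pizza | coupe | chess | purple | blues
  2   | sushi | wagon | golf | green | pop
  3   | pasta | van | tennis | blue | classical
  4   | curry | truck | soccer | yellow | jazz
  5   | tacos | sedan | swimming | red | rock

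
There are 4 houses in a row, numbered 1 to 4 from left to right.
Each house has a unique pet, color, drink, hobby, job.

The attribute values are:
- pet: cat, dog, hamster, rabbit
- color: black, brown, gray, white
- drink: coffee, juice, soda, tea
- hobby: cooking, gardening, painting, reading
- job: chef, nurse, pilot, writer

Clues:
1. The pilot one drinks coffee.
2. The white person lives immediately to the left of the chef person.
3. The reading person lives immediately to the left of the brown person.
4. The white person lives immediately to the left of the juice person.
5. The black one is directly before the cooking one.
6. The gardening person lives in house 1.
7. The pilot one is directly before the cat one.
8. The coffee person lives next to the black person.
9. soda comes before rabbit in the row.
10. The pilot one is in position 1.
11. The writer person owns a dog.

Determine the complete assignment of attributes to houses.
Solution:

House | Pet | Color | Drink | Hobby | Job
-----------------------------------------
  1   | hamster | white | coffee | gardening | pilot
  2   | cat | black | juice | reading | chef
  3   | dog | brown | soda | cooking | writer
  4   | rabbit | gray | tea | painting | nurse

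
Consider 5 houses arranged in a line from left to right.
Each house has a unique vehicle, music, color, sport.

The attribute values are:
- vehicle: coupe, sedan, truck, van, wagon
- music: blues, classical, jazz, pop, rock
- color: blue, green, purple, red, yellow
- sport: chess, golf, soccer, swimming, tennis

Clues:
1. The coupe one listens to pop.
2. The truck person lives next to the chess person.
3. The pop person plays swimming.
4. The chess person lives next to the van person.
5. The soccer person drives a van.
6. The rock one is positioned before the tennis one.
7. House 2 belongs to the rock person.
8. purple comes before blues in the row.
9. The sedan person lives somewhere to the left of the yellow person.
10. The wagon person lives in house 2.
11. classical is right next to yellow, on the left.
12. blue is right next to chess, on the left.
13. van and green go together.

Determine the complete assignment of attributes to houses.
Solution:

House | Vehicle | Music | Color | Sport
---------------------------------------
  1   | truck | jazz | blue | golf
  2   | wagon | rock | purple | chess
  3   | van | blues | green | soccer
  4   | sedan | classical | red | tennis
  5   | coupe | pop | yellow | swimming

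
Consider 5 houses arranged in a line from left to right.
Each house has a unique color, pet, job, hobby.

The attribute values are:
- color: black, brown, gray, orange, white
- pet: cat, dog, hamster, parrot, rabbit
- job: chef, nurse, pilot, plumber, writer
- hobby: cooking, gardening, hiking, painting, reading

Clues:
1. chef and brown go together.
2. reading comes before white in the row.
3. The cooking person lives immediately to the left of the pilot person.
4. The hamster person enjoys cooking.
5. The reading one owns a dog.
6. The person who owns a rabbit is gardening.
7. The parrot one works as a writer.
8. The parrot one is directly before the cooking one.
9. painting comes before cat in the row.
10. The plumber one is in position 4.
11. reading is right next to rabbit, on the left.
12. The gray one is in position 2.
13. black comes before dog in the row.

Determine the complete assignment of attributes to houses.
Solution:

House | Color | Pet | Job | Hobby
---------------------------------
  1   | black | parrot | writer | painting
  2   | gray | hamster | nurse | cooking
  3   | orange | dog | pilot | reading
  4   | white | rabbit | plumber | gardening
  5   | brown | cat | chef | hiking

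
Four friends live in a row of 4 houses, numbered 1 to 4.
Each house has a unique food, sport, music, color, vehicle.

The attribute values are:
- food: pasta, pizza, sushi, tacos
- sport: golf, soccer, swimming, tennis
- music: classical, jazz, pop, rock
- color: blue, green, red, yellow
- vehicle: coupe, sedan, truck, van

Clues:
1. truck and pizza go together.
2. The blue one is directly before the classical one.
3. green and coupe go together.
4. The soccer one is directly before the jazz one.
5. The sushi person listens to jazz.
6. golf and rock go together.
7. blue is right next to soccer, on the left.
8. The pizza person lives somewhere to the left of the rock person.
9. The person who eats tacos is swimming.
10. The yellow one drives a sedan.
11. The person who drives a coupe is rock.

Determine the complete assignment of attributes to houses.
Solution:

House | Food | Sport | Music | Color | Vehicle
----------------------------------------------
  1   | tacos | swimming | pop | blue | van
  2   | pizza | soccer | classical | red | truck
  3   | sushi | tennis | jazz | yellow | sedan
  4   | pasta | golf | rock | green | coupe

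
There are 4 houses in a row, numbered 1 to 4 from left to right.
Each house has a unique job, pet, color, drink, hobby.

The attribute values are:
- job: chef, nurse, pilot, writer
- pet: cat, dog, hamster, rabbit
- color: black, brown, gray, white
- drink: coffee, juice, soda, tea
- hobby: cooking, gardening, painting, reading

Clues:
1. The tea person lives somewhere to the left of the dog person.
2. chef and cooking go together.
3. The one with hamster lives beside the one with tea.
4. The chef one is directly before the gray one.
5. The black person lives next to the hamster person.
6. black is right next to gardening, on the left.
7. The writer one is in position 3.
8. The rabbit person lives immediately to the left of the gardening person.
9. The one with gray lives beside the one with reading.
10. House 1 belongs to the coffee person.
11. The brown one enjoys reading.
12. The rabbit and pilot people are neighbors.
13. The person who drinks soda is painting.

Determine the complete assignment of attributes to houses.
Solution:

House | Job | Pet | Color | Drink | Hobby
-----------------------------------------
  1   | chef | rabbit | black | coffee | cooking
  2   | pilot | hamster | gray | juice | gardening
  3   | writer | cat | brown | tea | reading
  4   | nurse | dog | white | soda | painting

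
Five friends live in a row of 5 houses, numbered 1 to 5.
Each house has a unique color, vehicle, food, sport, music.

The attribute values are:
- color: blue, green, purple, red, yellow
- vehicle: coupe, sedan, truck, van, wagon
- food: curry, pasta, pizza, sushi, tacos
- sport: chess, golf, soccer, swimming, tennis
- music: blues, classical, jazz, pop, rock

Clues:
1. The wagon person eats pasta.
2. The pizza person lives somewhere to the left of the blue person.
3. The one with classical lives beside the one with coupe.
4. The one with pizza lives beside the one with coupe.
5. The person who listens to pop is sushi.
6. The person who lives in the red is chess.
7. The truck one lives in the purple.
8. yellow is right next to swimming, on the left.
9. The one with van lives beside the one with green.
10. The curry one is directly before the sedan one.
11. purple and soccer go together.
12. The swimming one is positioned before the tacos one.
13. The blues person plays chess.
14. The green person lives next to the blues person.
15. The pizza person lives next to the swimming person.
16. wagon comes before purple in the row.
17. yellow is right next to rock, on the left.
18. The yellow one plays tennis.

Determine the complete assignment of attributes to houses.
Solution:

House | Color | Vehicle | Food | Sport | Music
----------------------------------------------
  1   | yellow | van | pizza | tennis | classical
  2   | green | coupe | curry | swimming | rock
  3   | red | sedan | tacos | chess | blues
  4   | blue | wagon | pasta | golf | jazz
  5   | purple | truck | sushi | soccer | pop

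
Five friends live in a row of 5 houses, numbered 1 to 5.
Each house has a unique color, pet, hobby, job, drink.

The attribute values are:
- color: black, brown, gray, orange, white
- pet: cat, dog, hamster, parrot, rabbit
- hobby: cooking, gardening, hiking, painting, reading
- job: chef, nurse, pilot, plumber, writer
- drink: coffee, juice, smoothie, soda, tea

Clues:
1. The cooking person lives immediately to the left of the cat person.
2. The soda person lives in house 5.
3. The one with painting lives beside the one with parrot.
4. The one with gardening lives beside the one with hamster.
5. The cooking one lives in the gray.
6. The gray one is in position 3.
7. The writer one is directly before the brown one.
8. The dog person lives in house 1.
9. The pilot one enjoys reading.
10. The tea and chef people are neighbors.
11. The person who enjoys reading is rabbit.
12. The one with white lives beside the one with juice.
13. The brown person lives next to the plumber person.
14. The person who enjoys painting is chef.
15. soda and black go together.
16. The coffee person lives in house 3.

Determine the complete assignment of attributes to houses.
Solution:

House | Color | Pet | Hobby | Job | Drink
-----------------------------------------
  1   | white | dog | gardening | writer | tea
  2   | brown | hamster | painting | chef | juice
  3   | gray | parrot | cooking | plumber | coffee
  4   | orange | cat | hiking | nurse | smoothie
  5   | black | rabbit | reading | pilot | soda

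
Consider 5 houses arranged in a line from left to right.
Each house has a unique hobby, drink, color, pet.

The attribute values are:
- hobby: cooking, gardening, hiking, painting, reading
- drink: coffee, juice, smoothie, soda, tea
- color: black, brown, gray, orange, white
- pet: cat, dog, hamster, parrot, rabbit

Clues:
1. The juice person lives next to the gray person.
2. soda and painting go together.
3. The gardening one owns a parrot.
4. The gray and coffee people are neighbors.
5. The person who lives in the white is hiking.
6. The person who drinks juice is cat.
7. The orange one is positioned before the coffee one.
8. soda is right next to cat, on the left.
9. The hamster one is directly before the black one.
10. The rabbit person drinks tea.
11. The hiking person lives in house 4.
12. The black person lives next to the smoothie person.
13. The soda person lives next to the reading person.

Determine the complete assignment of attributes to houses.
Solution:

House | Hobby | Drink | Color | Pet
-----------------------------------
  1   | painting | soda | orange | hamster
  2   | reading | juice | black | cat
  3   | gardening | smoothie | gray | parrot
  4   | hiking | coffee | white | dog
  5   | cooking | tea | brown | rabbit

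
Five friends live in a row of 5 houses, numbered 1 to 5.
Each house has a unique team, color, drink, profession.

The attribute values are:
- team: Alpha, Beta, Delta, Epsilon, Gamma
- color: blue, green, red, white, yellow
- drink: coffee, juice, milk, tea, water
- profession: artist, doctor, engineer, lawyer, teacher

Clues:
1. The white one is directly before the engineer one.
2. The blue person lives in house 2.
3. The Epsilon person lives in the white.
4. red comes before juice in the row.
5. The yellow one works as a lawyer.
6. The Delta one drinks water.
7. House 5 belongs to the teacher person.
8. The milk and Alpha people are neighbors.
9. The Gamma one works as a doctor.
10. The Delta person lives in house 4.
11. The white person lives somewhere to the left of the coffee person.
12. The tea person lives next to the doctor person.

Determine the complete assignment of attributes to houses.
Solution:

House | Team | Color | Drink | Profession
-----------------------------------------
  1   | Epsilon | white | milk | artist
  2   | Alpha | blue | tea | engineer
  3   | Gamma | red | coffee | doctor
  4   | Delta | yellow | water | lawyer
  5   | Beta | green | juice | teacher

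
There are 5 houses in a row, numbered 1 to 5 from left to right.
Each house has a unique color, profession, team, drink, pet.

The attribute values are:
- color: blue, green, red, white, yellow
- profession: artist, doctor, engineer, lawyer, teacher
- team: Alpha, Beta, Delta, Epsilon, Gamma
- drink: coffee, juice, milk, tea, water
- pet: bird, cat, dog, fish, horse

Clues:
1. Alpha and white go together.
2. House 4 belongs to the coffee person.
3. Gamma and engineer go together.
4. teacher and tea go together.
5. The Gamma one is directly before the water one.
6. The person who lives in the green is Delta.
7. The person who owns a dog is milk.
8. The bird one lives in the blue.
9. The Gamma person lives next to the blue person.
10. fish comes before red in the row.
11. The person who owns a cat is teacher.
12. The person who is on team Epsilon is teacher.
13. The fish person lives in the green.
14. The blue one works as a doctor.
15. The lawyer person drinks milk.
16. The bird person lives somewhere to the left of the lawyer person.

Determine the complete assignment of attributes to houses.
Solution:

House | Color | Profession | Team | Drink | Pet
-----------------------------------------------
  1   | yellow | engineer | Gamma | juice | horse
  2   | blue | doctor | Beta | water | bird
  3   | white | lawyer | Alpha | milk | dog
  4   | green | artist | Delta | coffee | fish
  5   | red | teacher | Epsilon | tea | cat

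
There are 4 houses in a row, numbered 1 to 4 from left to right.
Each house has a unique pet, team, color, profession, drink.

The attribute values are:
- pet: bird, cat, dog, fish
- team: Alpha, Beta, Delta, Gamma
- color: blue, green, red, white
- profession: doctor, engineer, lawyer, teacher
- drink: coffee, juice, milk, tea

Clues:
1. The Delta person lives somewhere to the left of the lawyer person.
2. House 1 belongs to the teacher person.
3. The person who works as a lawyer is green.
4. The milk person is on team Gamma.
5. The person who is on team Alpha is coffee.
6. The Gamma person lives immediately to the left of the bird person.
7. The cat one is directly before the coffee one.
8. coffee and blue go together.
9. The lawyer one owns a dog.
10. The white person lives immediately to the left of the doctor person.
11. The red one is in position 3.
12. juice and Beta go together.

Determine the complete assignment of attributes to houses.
Solution:

House | Pet | Team | Color | Profession | Drink
-----------------------------------------------
  1   | cat | Gamma | white | teacher | milk
  2   | bird | Alpha | blue | doctor | coffee
  3   | fish | Delta | red | engineer | tea
  4   | dog | Beta | green | lawyer | juice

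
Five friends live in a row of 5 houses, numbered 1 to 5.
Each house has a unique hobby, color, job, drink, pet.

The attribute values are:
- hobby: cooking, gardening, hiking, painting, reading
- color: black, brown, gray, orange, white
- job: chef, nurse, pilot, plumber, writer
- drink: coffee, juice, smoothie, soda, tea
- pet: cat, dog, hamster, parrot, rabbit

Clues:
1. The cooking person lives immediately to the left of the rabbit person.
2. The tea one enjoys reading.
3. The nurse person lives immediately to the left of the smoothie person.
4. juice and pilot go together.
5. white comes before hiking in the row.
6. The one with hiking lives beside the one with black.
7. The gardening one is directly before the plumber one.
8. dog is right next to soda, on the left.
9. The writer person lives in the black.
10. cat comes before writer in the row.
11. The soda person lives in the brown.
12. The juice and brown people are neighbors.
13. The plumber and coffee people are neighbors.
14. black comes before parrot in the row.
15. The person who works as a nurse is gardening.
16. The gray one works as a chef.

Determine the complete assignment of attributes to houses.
Solution:

House | Hobby | Color | Job | Drink | Pet
-----------------------------------------
  1   | cooking | white | pilot | juice | dog
  2   | gardening | brown | nurse | soda | rabbit
  3   | hiking | orange | plumber | smoothie | cat
  4   | painting | black | writer | coffee | hamster
  5   | reading | gray | chef | tea | parrot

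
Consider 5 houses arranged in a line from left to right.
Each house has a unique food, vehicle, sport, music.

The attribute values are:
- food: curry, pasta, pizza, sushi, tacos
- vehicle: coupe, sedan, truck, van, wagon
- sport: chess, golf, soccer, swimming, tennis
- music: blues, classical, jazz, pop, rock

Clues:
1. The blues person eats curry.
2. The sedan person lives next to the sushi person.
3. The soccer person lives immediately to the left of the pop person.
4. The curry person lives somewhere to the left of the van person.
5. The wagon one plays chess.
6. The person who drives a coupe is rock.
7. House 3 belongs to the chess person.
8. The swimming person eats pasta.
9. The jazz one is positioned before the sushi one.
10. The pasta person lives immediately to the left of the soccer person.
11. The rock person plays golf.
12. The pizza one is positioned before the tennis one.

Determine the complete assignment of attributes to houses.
Solution:

House | Food | Vehicle | Sport | Music
--------------------------------------
  1   | pasta | truck | swimming | jazz
  2   | curry | sedan | soccer | blues
  3   | sushi | wagon | chess | pop
  4   | pizza | coupe | golf | rock
  5   | tacos | van | tennis | classical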